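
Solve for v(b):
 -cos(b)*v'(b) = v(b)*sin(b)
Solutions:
 v(b) = C1*cos(b)


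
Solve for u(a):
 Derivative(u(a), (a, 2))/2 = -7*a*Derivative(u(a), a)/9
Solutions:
 u(a) = C1 + C2*erf(sqrt(7)*a/3)


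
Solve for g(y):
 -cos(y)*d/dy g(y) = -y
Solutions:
 g(y) = C1 + Integral(y/cos(y), y)


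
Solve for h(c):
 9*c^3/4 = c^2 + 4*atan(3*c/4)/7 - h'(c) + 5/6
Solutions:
 h(c) = C1 - 9*c^4/16 + c^3/3 + 4*c*atan(3*c/4)/7 + 5*c/6 - 8*log(9*c^2 + 16)/21


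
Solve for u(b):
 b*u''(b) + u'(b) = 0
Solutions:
 u(b) = C1 + C2*log(b)


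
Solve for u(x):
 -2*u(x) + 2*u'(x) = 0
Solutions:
 u(x) = C1*exp(x)


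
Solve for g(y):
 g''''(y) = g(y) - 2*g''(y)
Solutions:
 g(y) = C1*exp(-y*sqrt(-1 + sqrt(2))) + C2*exp(y*sqrt(-1 + sqrt(2))) + C3*sin(y*sqrt(1 + sqrt(2))) + C4*cos(y*sqrt(1 + sqrt(2)))


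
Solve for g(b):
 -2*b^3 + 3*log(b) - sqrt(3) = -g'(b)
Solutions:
 g(b) = C1 + b^4/2 - 3*b*log(b) + sqrt(3)*b + 3*b


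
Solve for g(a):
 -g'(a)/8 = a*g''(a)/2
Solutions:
 g(a) = C1 + C2*a^(3/4)


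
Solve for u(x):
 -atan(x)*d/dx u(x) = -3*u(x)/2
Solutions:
 u(x) = C1*exp(3*Integral(1/atan(x), x)/2)


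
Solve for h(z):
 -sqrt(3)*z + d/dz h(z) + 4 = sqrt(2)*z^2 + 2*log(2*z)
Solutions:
 h(z) = C1 + sqrt(2)*z^3/3 + sqrt(3)*z^2/2 + 2*z*log(z) - 6*z + z*log(4)


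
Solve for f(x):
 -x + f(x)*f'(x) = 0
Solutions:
 f(x) = -sqrt(C1 + x^2)
 f(x) = sqrt(C1 + x^2)


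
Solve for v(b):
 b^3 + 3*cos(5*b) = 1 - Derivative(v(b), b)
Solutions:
 v(b) = C1 - b^4/4 + b - 3*sin(5*b)/5


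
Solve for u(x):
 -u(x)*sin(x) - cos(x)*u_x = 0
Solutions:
 u(x) = C1*cos(x)


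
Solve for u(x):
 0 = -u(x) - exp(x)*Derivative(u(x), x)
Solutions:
 u(x) = C1*exp(exp(-x))


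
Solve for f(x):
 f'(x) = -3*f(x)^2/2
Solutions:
 f(x) = 2/(C1 + 3*x)


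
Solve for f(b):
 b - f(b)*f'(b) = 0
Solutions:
 f(b) = -sqrt(C1 + b^2)
 f(b) = sqrt(C1 + b^2)


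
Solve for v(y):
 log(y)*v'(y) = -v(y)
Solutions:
 v(y) = C1*exp(-li(y))


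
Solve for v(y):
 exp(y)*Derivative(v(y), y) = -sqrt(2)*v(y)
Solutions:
 v(y) = C1*exp(sqrt(2)*exp(-y))


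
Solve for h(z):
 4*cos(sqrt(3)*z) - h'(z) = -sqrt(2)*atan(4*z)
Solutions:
 h(z) = C1 + sqrt(2)*(z*atan(4*z) - log(16*z^2 + 1)/8) + 4*sqrt(3)*sin(sqrt(3)*z)/3


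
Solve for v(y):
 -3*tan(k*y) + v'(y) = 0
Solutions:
 v(y) = C1 + 3*Piecewise((-log(cos(k*y))/k, Ne(k, 0)), (0, True))


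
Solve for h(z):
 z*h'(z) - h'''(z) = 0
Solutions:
 h(z) = C1 + Integral(C2*airyai(z) + C3*airybi(z), z)


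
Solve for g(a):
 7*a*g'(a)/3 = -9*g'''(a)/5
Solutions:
 g(a) = C1 + Integral(C2*airyai(-35^(1/3)*a/3) + C3*airybi(-35^(1/3)*a/3), a)


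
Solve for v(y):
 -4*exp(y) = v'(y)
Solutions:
 v(y) = C1 - 4*exp(y)


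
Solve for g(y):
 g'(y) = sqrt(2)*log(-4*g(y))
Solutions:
 -sqrt(2)*Integral(1/(log(-_y) + 2*log(2)), (_y, g(y)))/2 = C1 - y


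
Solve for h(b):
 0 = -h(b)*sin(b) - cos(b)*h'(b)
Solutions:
 h(b) = C1*cos(b)


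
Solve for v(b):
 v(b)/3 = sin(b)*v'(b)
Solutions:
 v(b) = C1*(cos(b) - 1)^(1/6)/(cos(b) + 1)^(1/6)


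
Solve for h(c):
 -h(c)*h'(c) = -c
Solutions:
 h(c) = -sqrt(C1 + c^2)
 h(c) = sqrt(C1 + c^2)


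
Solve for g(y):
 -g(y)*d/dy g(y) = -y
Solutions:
 g(y) = -sqrt(C1 + y^2)
 g(y) = sqrt(C1 + y^2)


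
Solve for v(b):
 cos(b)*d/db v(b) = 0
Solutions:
 v(b) = C1


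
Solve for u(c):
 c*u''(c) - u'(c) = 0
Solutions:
 u(c) = C1 + C2*c^2


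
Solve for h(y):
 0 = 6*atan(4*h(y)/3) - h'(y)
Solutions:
 Integral(1/atan(4*_y/3), (_y, h(y))) = C1 + 6*y


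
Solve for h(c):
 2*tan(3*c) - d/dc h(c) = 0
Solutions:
 h(c) = C1 - 2*log(cos(3*c))/3


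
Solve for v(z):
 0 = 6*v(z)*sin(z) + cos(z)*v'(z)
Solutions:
 v(z) = C1*cos(z)^6


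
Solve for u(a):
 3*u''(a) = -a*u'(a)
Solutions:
 u(a) = C1 + C2*erf(sqrt(6)*a/6)


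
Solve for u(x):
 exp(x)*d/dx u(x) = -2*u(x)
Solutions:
 u(x) = C1*exp(2*exp(-x))


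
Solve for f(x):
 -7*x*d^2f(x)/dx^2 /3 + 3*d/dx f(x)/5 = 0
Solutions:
 f(x) = C1 + C2*x^(44/35)


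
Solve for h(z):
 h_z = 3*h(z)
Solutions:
 h(z) = C1*exp(3*z)


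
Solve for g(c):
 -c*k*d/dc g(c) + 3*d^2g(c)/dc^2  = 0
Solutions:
 g(c) = Piecewise((-sqrt(6)*sqrt(pi)*C1*erf(sqrt(6)*c*sqrt(-k)/6)/(2*sqrt(-k)) - C2, (k > 0) | (k < 0)), (-C1*c - C2, True))


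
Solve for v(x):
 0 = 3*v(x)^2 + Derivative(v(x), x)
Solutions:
 v(x) = 1/(C1 + 3*x)


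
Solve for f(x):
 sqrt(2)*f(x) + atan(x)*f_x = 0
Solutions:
 f(x) = C1*exp(-sqrt(2)*Integral(1/atan(x), x))


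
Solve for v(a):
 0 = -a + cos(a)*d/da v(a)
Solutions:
 v(a) = C1 + Integral(a/cos(a), a)


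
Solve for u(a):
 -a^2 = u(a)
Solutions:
 u(a) = -a^2


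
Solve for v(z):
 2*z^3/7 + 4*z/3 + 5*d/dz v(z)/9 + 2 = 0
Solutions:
 v(z) = C1 - 9*z^4/70 - 6*z^2/5 - 18*z/5


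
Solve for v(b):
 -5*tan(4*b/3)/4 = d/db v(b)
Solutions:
 v(b) = C1 + 15*log(cos(4*b/3))/16


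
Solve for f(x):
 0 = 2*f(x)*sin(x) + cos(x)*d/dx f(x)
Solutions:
 f(x) = C1*cos(x)^2


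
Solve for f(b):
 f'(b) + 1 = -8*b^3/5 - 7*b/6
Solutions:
 f(b) = C1 - 2*b^4/5 - 7*b^2/12 - b


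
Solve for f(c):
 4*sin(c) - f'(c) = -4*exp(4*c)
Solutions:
 f(c) = C1 + exp(4*c) - 4*cos(c)


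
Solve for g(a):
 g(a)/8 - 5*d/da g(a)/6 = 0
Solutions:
 g(a) = C1*exp(3*a/20)


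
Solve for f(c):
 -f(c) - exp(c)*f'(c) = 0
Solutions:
 f(c) = C1*exp(exp(-c))


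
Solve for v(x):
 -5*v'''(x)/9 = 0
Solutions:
 v(x) = C1 + C2*x + C3*x^2


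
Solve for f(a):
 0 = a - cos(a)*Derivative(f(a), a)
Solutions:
 f(a) = C1 + Integral(a/cos(a), a)


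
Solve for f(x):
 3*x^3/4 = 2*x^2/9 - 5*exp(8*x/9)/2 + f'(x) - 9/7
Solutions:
 f(x) = C1 + 3*x^4/16 - 2*x^3/27 + 9*x/7 + 45*exp(8*x/9)/16


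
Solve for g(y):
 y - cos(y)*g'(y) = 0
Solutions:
 g(y) = C1 + Integral(y/cos(y), y)


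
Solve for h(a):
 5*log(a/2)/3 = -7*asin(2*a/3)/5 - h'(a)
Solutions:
 h(a) = C1 - 5*a*log(a)/3 - 7*a*asin(2*a/3)/5 + 5*a*log(2)/3 + 5*a/3 - 7*sqrt(9 - 4*a^2)/10


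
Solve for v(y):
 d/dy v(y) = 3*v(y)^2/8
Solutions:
 v(y) = -8/(C1 + 3*y)


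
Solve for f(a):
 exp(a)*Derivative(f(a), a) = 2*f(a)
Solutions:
 f(a) = C1*exp(-2*exp(-a))


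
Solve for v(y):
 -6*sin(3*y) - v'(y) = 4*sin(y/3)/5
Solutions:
 v(y) = C1 + 12*cos(y/3)/5 + 2*cos(3*y)


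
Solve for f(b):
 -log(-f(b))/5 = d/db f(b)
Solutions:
 -li(-f(b)) = C1 - b/5


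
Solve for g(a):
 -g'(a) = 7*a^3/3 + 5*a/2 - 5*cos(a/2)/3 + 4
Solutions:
 g(a) = C1 - 7*a^4/12 - 5*a^2/4 - 4*a + 10*sin(a/2)/3


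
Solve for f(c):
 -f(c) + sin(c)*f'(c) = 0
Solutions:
 f(c) = C1*sqrt(cos(c) - 1)/sqrt(cos(c) + 1)


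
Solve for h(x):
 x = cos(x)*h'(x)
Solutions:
 h(x) = C1 + Integral(x/cos(x), x)


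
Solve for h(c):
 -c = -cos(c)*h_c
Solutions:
 h(c) = C1 + Integral(c/cos(c), c)


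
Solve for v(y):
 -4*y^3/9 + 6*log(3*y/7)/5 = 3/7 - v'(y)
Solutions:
 v(y) = C1 + y^4/9 - 6*y*log(y)/5 - 6*y*log(3)/5 + 57*y/35 + 6*y*log(7)/5


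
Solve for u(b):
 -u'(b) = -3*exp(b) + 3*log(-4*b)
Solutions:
 u(b) = C1 - 3*b*log(-b) + 3*b*(1 - 2*log(2)) + 3*exp(b)


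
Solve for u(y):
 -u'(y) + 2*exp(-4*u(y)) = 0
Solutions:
 u(y) = log(-I*(C1 + 8*y)^(1/4))
 u(y) = log(I*(C1 + 8*y)^(1/4))
 u(y) = log(-(C1 + 8*y)^(1/4))
 u(y) = log(C1 + 8*y)/4


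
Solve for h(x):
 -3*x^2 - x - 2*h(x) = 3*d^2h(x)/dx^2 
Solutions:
 h(x) = C1*sin(sqrt(6)*x/3) + C2*cos(sqrt(6)*x/3) - 3*x^2/2 - x/2 + 9/2


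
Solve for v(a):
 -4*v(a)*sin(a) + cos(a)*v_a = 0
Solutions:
 v(a) = C1/cos(a)^4


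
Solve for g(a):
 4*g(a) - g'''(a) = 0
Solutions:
 g(a) = C3*exp(2^(2/3)*a) + (C1*sin(2^(2/3)*sqrt(3)*a/2) + C2*cos(2^(2/3)*sqrt(3)*a/2))*exp(-2^(2/3)*a/2)


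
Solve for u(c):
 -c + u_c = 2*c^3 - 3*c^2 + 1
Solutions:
 u(c) = C1 + c^4/2 - c^3 + c^2/2 + c


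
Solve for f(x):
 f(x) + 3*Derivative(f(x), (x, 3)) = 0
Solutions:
 f(x) = C3*exp(-3^(2/3)*x/3) + (C1*sin(3^(1/6)*x/2) + C2*cos(3^(1/6)*x/2))*exp(3^(2/3)*x/6)


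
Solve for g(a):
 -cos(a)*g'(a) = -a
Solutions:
 g(a) = C1 + Integral(a/cos(a), a)


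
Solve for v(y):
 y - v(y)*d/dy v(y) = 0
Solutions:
 v(y) = -sqrt(C1 + y^2)
 v(y) = sqrt(C1 + y^2)


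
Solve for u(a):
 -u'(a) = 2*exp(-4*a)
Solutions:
 u(a) = C1 + exp(-4*a)/2


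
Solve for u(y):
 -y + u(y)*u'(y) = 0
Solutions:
 u(y) = -sqrt(C1 + y^2)
 u(y) = sqrt(C1 + y^2)


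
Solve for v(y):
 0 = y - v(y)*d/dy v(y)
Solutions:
 v(y) = -sqrt(C1 + y^2)
 v(y) = sqrt(C1 + y^2)


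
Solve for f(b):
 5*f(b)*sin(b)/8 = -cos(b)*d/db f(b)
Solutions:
 f(b) = C1*cos(b)^(5/8)


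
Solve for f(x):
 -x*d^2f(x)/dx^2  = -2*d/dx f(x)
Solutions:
 f(x) = C1 + C2*x^3


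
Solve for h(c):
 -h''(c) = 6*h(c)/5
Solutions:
 h(c) = C1*sin(sqrt(30)*c/5) + C2*cos(sqrt(30)*c/5)


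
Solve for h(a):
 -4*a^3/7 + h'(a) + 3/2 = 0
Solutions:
 h(a) = C1 + a^4/7 - 3*a/2


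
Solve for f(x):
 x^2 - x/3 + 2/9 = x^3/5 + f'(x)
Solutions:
 f(x) = C1 - x^4/20 + x^3/3 - x^2/6 + 2*x/9


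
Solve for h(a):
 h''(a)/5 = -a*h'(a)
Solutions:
 h(a) = C1 + C2*erf(sqrt(10)*a/2)


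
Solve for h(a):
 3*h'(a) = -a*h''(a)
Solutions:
 h(a) = C1 + C2/a^2


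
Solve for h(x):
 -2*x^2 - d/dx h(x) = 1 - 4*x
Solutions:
 h(x) = C1 - 2*x^3/3 + 2*x^2 - x


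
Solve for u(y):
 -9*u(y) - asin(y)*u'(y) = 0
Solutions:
 u(y) = C1*exp(-9*Integral(1/asin(y), y))


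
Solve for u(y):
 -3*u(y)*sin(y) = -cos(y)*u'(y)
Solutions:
 u(y) = C1/cos(y)^3


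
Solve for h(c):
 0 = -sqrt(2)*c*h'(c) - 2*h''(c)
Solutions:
 h(c) = C1 + C2*erf(2^(1/4)*c/2)


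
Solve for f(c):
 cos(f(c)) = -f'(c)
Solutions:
 f(c) = pi - asin((C1 + exp(2*c))/(C1 - exp(2*c)))
 f(c) = asin((C1 + exp(2*c))/(C1 - exp(2*c)))


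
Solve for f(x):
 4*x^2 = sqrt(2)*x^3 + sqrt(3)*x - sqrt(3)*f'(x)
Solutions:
 f(x) = C1 + sqrt(6)*x^4/12 - 4*sqrt(3)*x^3/9 + x^2/2


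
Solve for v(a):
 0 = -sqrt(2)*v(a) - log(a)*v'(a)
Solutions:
 v(a) = C1*exp(-sqrt(2)*li(a))


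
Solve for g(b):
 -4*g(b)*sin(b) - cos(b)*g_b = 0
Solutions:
 g(b) = C1*cos(b)^4


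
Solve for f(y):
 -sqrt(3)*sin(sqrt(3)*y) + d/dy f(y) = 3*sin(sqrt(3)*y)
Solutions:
 f(y) = C1 - sqrt(3)*cos(sqrt(3)*y) - cos(sqrt(3)*y)


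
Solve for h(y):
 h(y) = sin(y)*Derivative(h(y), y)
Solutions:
 h(y) = C1*sqrt(cos(y) - 1)/sqrt(cos(y) + 1)


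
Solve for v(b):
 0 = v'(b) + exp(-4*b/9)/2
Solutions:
 v(b) = C1 + 9*exp(-4*b/9)/8


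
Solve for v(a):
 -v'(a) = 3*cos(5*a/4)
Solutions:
 v(a) = C1 - 12*sin(5*a/4)/5


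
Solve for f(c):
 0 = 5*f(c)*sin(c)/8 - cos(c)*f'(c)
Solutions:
 f(c) = C1/cos(c)^(5/8)


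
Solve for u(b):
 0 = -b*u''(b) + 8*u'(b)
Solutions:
 u(b) = C1 + C2*b^9


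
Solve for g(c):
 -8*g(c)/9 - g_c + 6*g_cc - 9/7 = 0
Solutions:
 g(c) = C1*exp(c*(3 - sqrt(201))/36) + C2*exp(c*(3 + sqrt(201))/36) - 81/56


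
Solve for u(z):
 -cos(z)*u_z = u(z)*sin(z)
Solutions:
 u(z) = C1*cos(z)


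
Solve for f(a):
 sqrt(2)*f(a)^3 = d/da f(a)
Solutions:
 f(a) = -sqrt(2)*sqrt(-1/(C1 + sqrt(2)*a))/2
 f(a) = sqrt(2)*sqrt(-1/(C1 + sqrt(2)*a))/2


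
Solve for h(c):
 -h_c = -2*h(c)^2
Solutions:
 h(c) = -1/(C1 + 2*c)


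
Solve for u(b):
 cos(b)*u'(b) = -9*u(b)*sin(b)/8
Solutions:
 u(b) = C1*cos(b)^(9/8)


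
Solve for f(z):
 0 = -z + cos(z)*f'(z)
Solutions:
 f(z) = C1 + Integral(z/cos(z), z)


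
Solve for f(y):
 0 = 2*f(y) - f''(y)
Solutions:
 f(y) = C1*exp(-sqrt(2)*y) + C2*exp(sqrt(2)*y)


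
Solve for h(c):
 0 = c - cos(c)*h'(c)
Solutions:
 h(c) = C1 + Integral(c/cos(c), c)


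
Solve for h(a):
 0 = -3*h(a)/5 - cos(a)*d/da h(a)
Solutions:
 h(a) = C1*(sin(a) - 1)^(3/10)/(sin(a) + 1)^(3/10)


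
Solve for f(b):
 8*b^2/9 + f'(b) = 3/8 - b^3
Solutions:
 f(b) = C1 - b^4/4 - 8*b^3/27 + 3*b/8


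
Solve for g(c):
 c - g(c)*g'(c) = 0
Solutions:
 g(c) = -sqrt(C1 + c^2)
 g(c) = sqrt(C1 + c^2)


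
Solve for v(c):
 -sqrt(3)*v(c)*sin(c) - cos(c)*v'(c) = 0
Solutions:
 v(c) = C1*cos(c)^(sqrt(3))


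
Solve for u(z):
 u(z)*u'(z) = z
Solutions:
 u(z) = -sqrt(C1 + z^2)
 u(z) = sqrt(C1 + z^2)


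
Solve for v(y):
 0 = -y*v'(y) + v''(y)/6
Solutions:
 v(y) = C1 + C2*erfi(sqrt(3)*y)


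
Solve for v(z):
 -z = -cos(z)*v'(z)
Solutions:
 v(z) = C1 + Integral(z/cos(z), z)


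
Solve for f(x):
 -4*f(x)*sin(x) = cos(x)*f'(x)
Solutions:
 f(x) = C1*cos(x)^4


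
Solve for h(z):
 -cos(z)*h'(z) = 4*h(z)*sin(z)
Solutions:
 h(z) = C1*cos(z)^4


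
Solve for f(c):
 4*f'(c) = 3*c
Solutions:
 f(c) = C1 + 3*c^2/8


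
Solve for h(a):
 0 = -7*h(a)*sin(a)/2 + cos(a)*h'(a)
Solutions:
 h(a) = C1/cos(a)^(7/2)


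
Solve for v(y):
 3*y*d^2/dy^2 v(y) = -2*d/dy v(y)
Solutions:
 v(y) = C1 + C2*y^(1/3)


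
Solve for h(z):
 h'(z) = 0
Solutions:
 h(z) = C1


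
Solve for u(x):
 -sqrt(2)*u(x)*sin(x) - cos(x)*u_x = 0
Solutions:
 u(x) = C1*cos(x)^(sqrt(2))


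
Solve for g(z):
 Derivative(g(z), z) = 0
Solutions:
 g(z) = C1


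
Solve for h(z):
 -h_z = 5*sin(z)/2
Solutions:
 h(z) = C1 + 5*cos(z)/2


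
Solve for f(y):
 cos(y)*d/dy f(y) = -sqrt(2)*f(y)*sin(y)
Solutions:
 f(y) = C1*cos(y)^(sqrt(2))


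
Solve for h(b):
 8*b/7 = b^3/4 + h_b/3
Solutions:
 h(b) = C1 - 3*b^4/16 + 12*b^2/7


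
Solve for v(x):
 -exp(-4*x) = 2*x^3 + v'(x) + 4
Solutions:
 v(x) = C1 - x^4/2 - 4*x + exp(-4*x)/4


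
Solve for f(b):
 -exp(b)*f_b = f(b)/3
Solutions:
 f(b) = C1*exp(exp(-b)/3)


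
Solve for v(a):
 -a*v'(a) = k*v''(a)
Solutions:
 v(a) = C1 + C2*sqrt(k)*erf(sqrt(2)*a*sqrt(1/k)/2)


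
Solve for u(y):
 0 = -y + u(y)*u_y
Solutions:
 u(y) = -sqrt(C1 + y^2)
 u(y) = sqrt(C1 + y^2)


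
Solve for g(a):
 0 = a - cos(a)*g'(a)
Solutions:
 g(a) = C1 + Integral(a/cos(a), a)


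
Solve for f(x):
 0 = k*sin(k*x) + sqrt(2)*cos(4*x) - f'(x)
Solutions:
 f(x) = C1 + sqrt(2)*sin(4*x)/4 - cos(k*x)


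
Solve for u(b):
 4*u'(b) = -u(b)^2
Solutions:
 u(b) = 4/(C1 + b)


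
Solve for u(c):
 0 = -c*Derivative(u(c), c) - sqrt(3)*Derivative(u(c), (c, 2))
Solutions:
 u(c) = C1 + C2*erf(sqrt(2)*3^(3/4)*c/6)


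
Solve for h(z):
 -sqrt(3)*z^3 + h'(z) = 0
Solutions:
 h(z) = C1 + sqrt(3)*z^4/4


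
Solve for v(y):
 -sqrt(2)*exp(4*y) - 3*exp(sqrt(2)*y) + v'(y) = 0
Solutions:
 v(y) = C1 + sqrt(2)*exp(4*y)/4 + 3*sqrt(2)*exp(sqrt(2)*y)/2


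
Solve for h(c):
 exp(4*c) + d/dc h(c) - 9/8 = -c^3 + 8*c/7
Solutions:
 h(c) = C1 - c^4/4 + 4*c^2/7 + 9*c/8 - exp(4*c)/4


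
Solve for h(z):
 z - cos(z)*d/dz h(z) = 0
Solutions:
 h(z) = C1 + Integral(z/cos(z), z)


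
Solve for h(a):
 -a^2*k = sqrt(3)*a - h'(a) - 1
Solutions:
 h(a) = C1 + a^3*k/3 + sqrt(3)*a^2/2 - a


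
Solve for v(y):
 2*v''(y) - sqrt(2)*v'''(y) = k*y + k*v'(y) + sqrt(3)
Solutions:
 v(y) = C1 + C2*exp(sqrt(2)*y*(1 - sqrt(-sqrt(2)*k + 1))/2) + C3*exp(sqrt(2)*y*(sqrt(-sqrt(2)*k + 1) + 1)/2) - y^2/2 - 2*y/k - sqrt(3)*y/k


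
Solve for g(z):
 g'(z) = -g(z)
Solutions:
 g(z) = C1*exp(-z)


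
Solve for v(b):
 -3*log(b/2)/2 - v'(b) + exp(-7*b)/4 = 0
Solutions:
 v(b) = C1 - 3*b*log(b)/2 + 3*b*(log(2) + 1)/2 - exp(-7*b)/28


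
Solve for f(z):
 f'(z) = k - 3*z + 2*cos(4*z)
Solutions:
 f(z) = C1 + k*z - 3*z^2/2 + sin(4*z)/2


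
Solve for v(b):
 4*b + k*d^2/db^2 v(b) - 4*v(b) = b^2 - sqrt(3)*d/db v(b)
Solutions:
 v(b) = C1*exp(b*(sqrt(16*k + 3) - sqrt(3))/(2*k)) + C2*exp(-b*(sqrt(16*k + 3) + sqrt(3))/(2*k)) - b^2/4 - sqrt(3)*b/8 + b - k/8 - 3/32 + sqrt(3)/4


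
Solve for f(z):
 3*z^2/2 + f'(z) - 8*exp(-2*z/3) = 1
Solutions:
 f(z) = C1 - z^3/2 + z - 12*exp(-2*z/3)


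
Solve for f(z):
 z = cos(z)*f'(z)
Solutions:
 f(z) = C1 + Integral(z/cos(z), z)


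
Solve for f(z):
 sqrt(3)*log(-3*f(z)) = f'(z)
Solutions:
 -sqrt(3)*Integral(1/(log(-_y) + log(3)), (_y, f(z)))/3 = C1 - z


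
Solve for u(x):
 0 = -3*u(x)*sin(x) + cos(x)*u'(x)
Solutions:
 u(x) = C1/cos(x)^3


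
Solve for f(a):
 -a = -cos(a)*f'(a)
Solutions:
 f(a) = C1 + Integral(a/cos(a), a)


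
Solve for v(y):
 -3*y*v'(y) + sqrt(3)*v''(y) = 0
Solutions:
 v(y) = C1 + C2*erfi(sqrt(2)*3^(1/4)*y/2)


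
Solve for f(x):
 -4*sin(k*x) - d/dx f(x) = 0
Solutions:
 f(x) = C1 + 4*cos(k*x)/k


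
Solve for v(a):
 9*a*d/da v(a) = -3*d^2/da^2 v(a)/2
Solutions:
 v(a) = C1 + C2*erf(sqrt(3)*a)


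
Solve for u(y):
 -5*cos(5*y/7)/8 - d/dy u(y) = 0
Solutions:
 u(y) = C1 - 7*sin(5*y/7)/8


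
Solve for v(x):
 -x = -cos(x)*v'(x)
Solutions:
 v(x) = C1 + Integral(x/cos(x), x)


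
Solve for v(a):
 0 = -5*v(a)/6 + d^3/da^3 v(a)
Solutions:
 v(a) = C3*exp(5^(1/3)*6^(2/3)*a/6) + (C1*sin(2^(2/3)*3^(1/6)*5^(1/3)*a/4) + C2*cos(2^(2/3)*3^(1/6)*5^(1/3)*a/4))*exp(-5^(1/3)*6^(2/3)*a/12)


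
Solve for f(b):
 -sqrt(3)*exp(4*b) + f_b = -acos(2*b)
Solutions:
 f(b) = C1 - b*acos(2*b) + sqrt(1 - 4*b^2)/2 + sqrt(3)*exp(4*b)/4


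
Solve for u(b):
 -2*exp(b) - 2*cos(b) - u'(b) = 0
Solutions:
 u(b) = C1 - 2*exp(b) - 2*sin(b)


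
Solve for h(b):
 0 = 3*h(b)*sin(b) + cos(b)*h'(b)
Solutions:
 h(b) = C1*cos(b)^3


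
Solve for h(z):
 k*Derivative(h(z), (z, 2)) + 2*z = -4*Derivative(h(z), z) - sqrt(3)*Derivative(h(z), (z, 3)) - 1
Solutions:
 h(z) = C1 + C2*exp(sqrt(3)*z*(-k + sqrt(k^2 - 16*sqrt(3)))/6) + C3*exp(-sqrt(3)*z*(k + sqrt(k^2 - 16*sqrt(3)))/6) + k*z/8 - z^2/4 - z/4


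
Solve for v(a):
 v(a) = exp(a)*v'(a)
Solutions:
 v(a) = C1*exp(-exp(-a))


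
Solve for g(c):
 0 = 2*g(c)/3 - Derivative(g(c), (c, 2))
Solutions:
 g(c) = C1*exp(-sqrt(6)*c/3) + C2*exp(sqrt(6)*c/3)


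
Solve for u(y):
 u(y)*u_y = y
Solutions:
 u(y) = -sqrt(C1 + y^2)
 u(y) = sqrt(C1 + y^2)


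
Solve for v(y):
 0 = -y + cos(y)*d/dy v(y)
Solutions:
 v(y) = C1 + Integral(y/cos(y), y)


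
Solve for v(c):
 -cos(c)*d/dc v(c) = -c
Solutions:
 v(c) = C1 + Integral(c/cos(c), c)


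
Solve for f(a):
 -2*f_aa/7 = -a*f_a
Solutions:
 f(a) = C1 + C2*erfi(sqrt(7)*a/2)


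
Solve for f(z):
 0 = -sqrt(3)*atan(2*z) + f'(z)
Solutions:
 f(z) = C1 + sqrt(3)*(z*atan(2*z) - log(4*z^2 + 1)/4)


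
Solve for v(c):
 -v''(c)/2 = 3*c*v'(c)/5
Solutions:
 v(c) = C1 + C2*erf(sqrt(15)*c/5)


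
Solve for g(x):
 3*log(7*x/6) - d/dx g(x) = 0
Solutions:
 g(x) = C1 + 3*x*log(x) - 3*x + x*log(343/216)


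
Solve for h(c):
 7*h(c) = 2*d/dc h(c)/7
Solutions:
 h(c) = C1*exp(49*c/2)


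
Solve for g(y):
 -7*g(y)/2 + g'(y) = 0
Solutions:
 g(y) = C1*exp(7*y/2)


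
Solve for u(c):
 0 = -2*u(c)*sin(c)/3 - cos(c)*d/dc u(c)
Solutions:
 u(c) = C1*cos(c)^(2/3)


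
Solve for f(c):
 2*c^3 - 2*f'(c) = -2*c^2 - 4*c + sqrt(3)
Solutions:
 f(c) = C1 + c^4/4 + c^3/3 + c^2 - sqrt(3)*c/2


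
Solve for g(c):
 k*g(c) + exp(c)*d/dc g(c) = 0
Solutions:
 g(c) = C1*exp(k*exp(-c))


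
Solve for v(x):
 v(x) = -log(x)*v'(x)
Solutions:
 v(x) = C1*exp(-li(x))


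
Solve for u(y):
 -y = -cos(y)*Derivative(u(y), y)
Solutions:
 u(y) = C1 + Integral(y/cos(y), y)


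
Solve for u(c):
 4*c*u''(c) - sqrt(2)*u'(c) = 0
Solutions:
 u(c) = C1 + C2*c^(sqrt(2)/4 + 1)


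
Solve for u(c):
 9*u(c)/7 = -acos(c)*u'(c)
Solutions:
 u(c) = C1*exp(-9*Integral(1/acos(c), c)/7)


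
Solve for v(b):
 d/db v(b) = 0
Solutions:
 v(b) = C1


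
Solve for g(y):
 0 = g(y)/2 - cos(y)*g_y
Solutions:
 g(y) = C1*(sin(y) + 1)^(1/4)/(sin(y) - 1)^(1/4)


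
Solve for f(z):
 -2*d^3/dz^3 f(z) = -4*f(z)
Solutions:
 f(z) = C3*exp(2^(1/3)*z) + (C1*sin(2^(1/3)*sqrt(3)*z/2) + C2*cos(2^(1/3)*sqrt(3)*z/2))*exp(-2^(1/3)*z/2)


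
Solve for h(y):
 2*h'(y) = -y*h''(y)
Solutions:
 h(y) = C1 + C2/y


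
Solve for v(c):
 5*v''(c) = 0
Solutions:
 v(c) = C1 + C2*c


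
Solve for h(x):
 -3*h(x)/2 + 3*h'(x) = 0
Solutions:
 h(x) = C1*exp(x/2)


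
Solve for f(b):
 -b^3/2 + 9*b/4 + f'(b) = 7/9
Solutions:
 f(b) = C1 + b^4/8 - 9*b^2/8 + 7*b/9


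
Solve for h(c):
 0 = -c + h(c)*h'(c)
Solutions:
 h(c) = -sqrt(C1 + c^2)
 h(c) = sqrt(C1 + c^2)


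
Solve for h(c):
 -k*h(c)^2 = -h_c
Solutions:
 h(c) = -1/(C1 + c*k)


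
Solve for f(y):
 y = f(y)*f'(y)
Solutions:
 f(y) = -sqrt(C1 + y^2)
 f(y) = sqrt(C1 + y^2)


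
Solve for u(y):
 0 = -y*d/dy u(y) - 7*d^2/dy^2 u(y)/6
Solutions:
 u(y) = C1 + C2*erf(sqrt(21)*y/7)


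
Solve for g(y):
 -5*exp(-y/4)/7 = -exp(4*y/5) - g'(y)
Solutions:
 g(y) = C1 - 5*exp(4*y/5)/4 - 20*exp(-y/4)/7


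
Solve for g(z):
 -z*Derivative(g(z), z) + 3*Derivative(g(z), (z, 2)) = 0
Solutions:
 g(z) = C1 + C2*erfi(sqrt(6)*z/6)


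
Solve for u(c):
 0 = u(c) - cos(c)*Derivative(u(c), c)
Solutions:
 u(c) = C1*sqrt(sin(c) + 1)/sqrt(sin(c) - 1)


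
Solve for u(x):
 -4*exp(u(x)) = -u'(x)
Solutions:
 u(x) = log(-1/(C1 + 4*x))


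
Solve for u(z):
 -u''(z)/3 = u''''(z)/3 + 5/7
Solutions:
 u(z) = C1 + C2*z + C3*sin(z) + C4*cos(z) - 15*z^2/14


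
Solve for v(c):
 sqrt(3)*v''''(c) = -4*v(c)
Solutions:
 v(c) = (C1*sin(3^(7/8)*c/3) + C2*cos(3^(7/8)*c/3))*exp(-3^(7/8)*c/3) + (C3*sin(3^(7/8)*c/3) + C4*cos(3^(7/8)*c/3))*exp(3^(7/8)*c/3)


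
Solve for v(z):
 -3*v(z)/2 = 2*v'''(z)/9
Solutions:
 v(z) = C3*exp(-3*2^(1/3)*z/2) + (C1*sin(3*2^(1/3)*sqrt(3)*z/4) + C2*cos(3*2^(1/3)*sqrt(3)*z/4))*exp(3*2^(1/3)*z/4)


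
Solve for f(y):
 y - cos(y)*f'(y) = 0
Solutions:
 f(y) = C1 + Integral(y/cos(y), y)


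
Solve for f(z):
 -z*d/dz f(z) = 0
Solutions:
 f(z) = C1


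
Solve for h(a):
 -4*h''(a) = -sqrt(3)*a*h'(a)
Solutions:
 h(a) = C1 + C2*erfi(sqrt(2)*3^(1/4)*a/4)


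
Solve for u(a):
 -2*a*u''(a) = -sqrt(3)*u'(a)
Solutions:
 u(a) = C1 + C2*a^(sqrt(3)/2 + 1)


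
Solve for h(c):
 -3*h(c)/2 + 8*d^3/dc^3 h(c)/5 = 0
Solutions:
 h(c) = C3*exp(15^(1/3)*2^(2/3)*c/4) + (C1*sin(2^(2/3)*3^(5/6)*5^(1/3)*c/8) + C2*cos(2^(2/3)*3^(5/6)*5^(1/3)*c/8))*exp(-15^(1/3)*2^(2/3)*c/8)


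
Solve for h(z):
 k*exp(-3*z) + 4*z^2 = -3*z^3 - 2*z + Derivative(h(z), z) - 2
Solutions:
 h(z) = C1 - k*exp(-3*z)/3 + 3*z^4/4 + 4*z^3/3 + z^2 + 2*z


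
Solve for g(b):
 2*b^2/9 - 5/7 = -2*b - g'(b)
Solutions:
 g(b) = C1 - 2*b^3/27 - b^2 + 5*b/7


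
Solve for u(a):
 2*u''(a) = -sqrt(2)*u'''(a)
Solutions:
 u(a) = C1 + C2*a + C3*exp(-sqrt(2)*a)


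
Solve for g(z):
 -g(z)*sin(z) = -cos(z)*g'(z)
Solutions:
 g(z) = C1/cos(z)


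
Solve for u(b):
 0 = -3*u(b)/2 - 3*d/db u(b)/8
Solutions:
 u(b) = C1*exp(-4*b)


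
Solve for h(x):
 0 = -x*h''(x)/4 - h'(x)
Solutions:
 h(x) = C1 + C2/x^3


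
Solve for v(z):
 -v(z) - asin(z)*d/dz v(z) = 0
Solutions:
 v(z) = C1*exp(-Integral(1/asin(z), z))


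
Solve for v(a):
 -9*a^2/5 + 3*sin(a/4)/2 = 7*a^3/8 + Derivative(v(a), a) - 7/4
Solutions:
 v(a) = C1 - 7*a^4/32 - 3*a^3/5 + 7*a/4 - 6*cos(a/4)


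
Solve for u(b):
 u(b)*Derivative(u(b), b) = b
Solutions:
 u(b) = -sqrt(C1 + b^2)
 u(b) = sqrt(C1 + b^2)


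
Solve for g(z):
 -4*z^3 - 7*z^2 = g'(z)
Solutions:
 g(z) = C1 - z^4 - 7*z^3/3


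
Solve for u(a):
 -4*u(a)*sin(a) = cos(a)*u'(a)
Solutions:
 u(a) = C1*cos(a)^4


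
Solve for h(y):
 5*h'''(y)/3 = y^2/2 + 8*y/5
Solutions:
 h(y) = C1 + C2*y + C3*y^2 + y^5/200 + y^4/25


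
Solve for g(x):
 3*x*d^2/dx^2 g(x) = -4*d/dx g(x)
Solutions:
 g(x) = C1 + C2/x^(1/3)


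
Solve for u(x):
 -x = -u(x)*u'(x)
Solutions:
 u(x) = -sqrt(C1 + x^2)
 u(x) = sqrt(C1 + x^2)


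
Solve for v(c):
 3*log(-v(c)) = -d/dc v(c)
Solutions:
 -li(-v(c)) = C1 - 3*c


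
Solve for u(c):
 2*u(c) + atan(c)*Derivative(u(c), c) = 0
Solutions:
 u(c) = C1*exp(-2*Integral(1/atan(c), c))


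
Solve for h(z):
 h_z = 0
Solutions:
 h(z) = C1


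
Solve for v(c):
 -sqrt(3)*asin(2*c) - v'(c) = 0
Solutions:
 v(c) = C1 - sqrt(3)*(c*asin(2*c) + sqrt(1 - 4*c^2)/2)


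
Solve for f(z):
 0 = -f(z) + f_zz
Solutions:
 f(z) = C1*exp(-z) + C2*exp(z)


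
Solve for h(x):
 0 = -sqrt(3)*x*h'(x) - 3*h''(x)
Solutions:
 h(x) = C1 + C2*erf(sqrt(2)*3^(3/4)*x/6)


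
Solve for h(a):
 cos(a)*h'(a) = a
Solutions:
 h(a) = C1 + Integral(a/cos(a), a)


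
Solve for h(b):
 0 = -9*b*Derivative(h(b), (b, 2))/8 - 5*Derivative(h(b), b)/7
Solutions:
 h(b) = C1 + C2*b^(23/63)


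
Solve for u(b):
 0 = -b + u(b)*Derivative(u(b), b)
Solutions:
 u(b) = -sqrt(C1 + b^2)
 u(b) = sqrt(C1 + b^2)


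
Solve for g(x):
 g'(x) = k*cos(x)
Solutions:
 g(x) = C1 + k*sin(x)


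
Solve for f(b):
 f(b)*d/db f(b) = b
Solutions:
 f(b) = -sqrt(C1 + b^2)
 f(b) = sqrt(C1 + b^2)


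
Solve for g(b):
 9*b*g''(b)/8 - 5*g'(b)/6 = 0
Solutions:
 g(b) = C1 + C2*b^(47/27)


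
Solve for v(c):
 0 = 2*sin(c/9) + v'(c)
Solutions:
 v(c) = C1 + 18*cos(c/9)


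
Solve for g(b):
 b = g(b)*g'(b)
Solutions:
 g(b) = -sqrt(C1 + b^2)
 g(b) = sqrt(C1 + b^2)


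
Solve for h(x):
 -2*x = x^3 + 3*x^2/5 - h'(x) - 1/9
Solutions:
 h(x) = C1 + x^4/4 + x^3/5 + x^2 - x/9


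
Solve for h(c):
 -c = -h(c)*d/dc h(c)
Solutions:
 h(c) = -sqrt(C1 + c^2)
 h(c) = sqrt(C1 + c^2)


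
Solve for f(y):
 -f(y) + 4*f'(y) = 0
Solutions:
 f(y) = C1*exp(y/4)


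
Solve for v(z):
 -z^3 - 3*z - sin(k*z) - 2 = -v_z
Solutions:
 v(z) = C1 + z^4/4 + 3*z^2/2 + 2*z - cos(k*z)/k


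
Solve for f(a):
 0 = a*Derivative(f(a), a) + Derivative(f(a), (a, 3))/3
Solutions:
 f(a) = C1 + Integral(C2*airyai(-3^(1/3)*a) + C3*airybi(-3^(1/3)*a), a)


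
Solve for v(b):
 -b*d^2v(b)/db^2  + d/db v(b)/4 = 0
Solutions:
 v(b) = C1 + C2*b^(5/4)


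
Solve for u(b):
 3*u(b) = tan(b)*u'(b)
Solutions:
 u(b) = C1*sin(b)^3


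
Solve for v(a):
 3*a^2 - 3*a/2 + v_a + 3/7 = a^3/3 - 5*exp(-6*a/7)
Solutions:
 v(a) = C1 + a^4/12 - a^3 + 3*a^2/4 - 3*a/7 + 35*exp(-6*a/7)/6


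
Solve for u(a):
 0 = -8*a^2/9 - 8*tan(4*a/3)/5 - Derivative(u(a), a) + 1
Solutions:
 u(a) = C1 - 8*a^3/27 + a + 6*log(cos(4*a/3))/5


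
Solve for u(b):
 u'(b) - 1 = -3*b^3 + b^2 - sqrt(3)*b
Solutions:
 u(b) = C1 - 3*b^4/4 + b^3/3 - sqrt(3)*b^2/2 + b


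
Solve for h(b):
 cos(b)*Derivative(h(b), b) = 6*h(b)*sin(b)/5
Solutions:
 h(b) = C1/cos(b)^(6/5)


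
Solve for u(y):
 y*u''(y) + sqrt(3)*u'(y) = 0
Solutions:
 u(y) = C1 + C2*y^(1 - sqrt(3))


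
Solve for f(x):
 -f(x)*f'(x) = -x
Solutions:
 f(x) = -sqrt(C1 + x^2)
 f(x) = sqrt(C1 + x^2)


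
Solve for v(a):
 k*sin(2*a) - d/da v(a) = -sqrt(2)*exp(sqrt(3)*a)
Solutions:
 v(a) = C1 - k*cos(2*a)/2 + sqrt(6)*exp(sqrt(3)*a)/3


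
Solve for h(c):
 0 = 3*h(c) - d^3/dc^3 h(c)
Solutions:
 h(c) = C3*exp(3^(1/3)*c) + (C1*sin(3^(5/6)*c/2) + C2*cos(3^(5/6)*c/2))*exp(-3^(1/3)*c/2)


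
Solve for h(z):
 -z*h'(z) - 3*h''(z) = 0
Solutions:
 h(z) = C1 + C2*erf(sqrt(6)*z/6)


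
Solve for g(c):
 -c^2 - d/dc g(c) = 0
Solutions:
 g(c) = C1 - c^3/3


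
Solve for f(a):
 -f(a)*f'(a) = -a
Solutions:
 f(a) = -sqrt(C1 + a^2)
 f(a) = sqrt(C1 + a^2)


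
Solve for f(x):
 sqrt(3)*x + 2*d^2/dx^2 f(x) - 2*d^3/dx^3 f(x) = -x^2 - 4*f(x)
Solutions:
 f(x) = C1*exp(x*(-(3*sqrt(87) + 28)^(1/3) - 1/(3*sqrt(87) + 28)^(1/3) + 2)/6)*sin(sqrt(3)*x*(-(3*sqrt(87) + 28)^(1/3) + (3*sqrt(87) + 28)^(-1/3))/6) + C2*exp(x*(-(3*sqrt(87) + 28)^(1/3) - 1/(3*sqrt(87) + 28)^(1/3) + 2)/6)*cos(sqrt(3)*x*(-(3*sqrt(87) + 28)^(1/3) + (3*sqrt(87) + 28)^(-1/3))/6) + C3*exp(x*((3*sqrt(87) + 28)^(-1/3) + 1 + (3*sqrt(87) + 28)^(1/3))/3) - x^2/4 - sqrt(3)*x/4 + 1/4


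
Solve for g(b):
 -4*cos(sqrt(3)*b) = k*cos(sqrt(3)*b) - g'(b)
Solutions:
 g(b) = C1 + sqrt(3)*k*sin(sqrt(3)*b)/3 + 4*sqrt(3)*sin(sqrt(3)*b)/3


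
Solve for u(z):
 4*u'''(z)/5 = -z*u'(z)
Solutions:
 u(z) = C1 + Integral(C2*airyai(-10^(1/3)*z/2) + C3*airybi(-10^(1/3)*z/2), z)


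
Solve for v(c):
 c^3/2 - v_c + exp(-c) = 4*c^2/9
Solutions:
 v(c) = C1 + c^4/8 - 4*c^3/27 - exp(-c)


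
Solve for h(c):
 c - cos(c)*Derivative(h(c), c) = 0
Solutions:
 h(c) = C1 + Integral(c/cos(c), c)


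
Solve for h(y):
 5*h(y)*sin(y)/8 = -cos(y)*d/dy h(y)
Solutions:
 h(y) = C1*cos(y)^(5/8)


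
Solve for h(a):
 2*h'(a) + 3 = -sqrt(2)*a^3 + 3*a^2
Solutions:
 h(a) = C1 - sqrt(2)*a^4/8 + a^3/2 - 3*a/2


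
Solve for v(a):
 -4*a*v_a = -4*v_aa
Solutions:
 v(a) = C1 + C2*erfi(sqrt(2)*a/2)


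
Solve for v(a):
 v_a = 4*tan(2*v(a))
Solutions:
 v(a) = -asin(C1*exp(8*a))/2 + pi/2
 v(a) = asin(C1*exp(8*a))/2


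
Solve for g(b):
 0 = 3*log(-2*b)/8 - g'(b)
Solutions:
 g(b) = C1 + 3*b*log(-b)/8 + 3*b*(-1 + log(2))/8


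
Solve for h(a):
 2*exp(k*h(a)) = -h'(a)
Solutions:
 h(a) = Piecewise((log(1/(C1*k + 2*a*k))/k, Ne(k, 0)), (nan, True))
 h(a) = Piecewise((C1 - 2*a, Eq(k, 0)), (nan, True))


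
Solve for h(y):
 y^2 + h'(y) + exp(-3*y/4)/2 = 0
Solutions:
 h(y) = C1 - y^3/3 + 2*exp(-3*y/4)/3


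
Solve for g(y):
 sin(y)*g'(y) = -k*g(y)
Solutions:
 g(y) = C1*exp(k*(-log(cos(y) - 1) + log(cos(y) + 1))/2)


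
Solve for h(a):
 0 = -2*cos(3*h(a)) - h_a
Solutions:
 h(a) = -asin((C1 + exp(12*a))/(C1 - exp(12*a)))/3 + pi/3
 h(a) = asin((C1 + exp(12*a))/(C1 - exp(12*a)))/3


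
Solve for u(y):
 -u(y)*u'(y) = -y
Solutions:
 u(y) = -sqrt(C1 + y^2)
 u(y) = sqrt(C1 + y^2)


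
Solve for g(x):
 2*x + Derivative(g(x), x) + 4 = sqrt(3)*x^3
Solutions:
 g(x) = C1 + sqrt(3)*x^4/4 - x^2 - 4*x


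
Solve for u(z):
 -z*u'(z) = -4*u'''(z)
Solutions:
 u(z) = C1 + Integral(C2*airyai(2^(1/3)*z/2) + C3*airybi(2^(1/3)*z/2), z)


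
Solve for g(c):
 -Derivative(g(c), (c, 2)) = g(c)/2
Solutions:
 g(c) = C1*sin(sqrt(2)*c/2) + C2*cos(sqrt(2)*c/2)


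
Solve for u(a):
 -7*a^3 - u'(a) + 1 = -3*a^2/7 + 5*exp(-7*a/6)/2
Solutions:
 u(a) = C1 - 7*a^4/4 + a^3/7 + a + 15*exp(-7*a/6)/7


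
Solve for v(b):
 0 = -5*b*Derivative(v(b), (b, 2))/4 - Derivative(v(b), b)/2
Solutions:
 v(b) = C1 + C2*b^(3/5)


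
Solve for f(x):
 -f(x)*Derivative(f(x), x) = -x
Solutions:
 f(x) = -sqrt(C1 + x^2)
 f(x) = sqrt(C1 + x^2)


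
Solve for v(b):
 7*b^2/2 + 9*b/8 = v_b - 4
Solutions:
 v(b) = C1 + 7*b^3/6 + 9*b^2/16 + 4*b


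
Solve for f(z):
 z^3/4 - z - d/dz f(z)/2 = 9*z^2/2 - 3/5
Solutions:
 f(z) = C1 + z^4/8 - 3*z^3 - z^2 + 6*z/5


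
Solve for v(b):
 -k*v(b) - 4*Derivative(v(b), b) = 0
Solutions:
 v(b) = C1*exp(-b*k/4)


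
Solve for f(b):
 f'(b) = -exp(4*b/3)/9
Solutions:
 f(b) = C1 - exp(4*b/3)/12


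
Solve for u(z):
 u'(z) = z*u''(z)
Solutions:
 u(z) = C1 + C2*z^2


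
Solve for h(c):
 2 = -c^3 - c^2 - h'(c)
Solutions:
 h(c) = C1 - c^4/4 - c^3/3 - 2*c


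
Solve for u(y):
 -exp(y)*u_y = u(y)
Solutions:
 u(y) = C1*exp(exp(-y))


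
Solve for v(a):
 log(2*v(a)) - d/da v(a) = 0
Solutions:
 -Integral(1/(log(_y) + log(2)), (_y, v(a))) = C1 - a


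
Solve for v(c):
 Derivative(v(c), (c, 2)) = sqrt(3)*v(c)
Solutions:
 v(c) = C1*exp(-3^(1/4)*c) + C2*exp(3^(1/4)*c)


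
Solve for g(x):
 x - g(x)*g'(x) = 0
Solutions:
 g(x) = -sqrt(C1 + x^2)
 g(x) = sqrt(C1 + x^2)


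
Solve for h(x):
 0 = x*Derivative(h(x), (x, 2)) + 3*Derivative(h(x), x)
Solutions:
 h(x) = C1 + C2/x^2


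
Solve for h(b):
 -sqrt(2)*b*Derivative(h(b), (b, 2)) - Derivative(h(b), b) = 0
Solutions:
 h(b) = C1 + C2*b^(1 - sqrt(2)/2)


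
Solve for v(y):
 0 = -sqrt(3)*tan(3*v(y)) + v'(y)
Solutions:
 v(y) = -asin(C1*exp(3*sqrt(3)*y))/3 + pi/3
 v(y) = asin(C1*exp(3*sqrt(3)*y))/3


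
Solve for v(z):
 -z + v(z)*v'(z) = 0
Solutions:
 v(z) = -sqrt(C1 + z^2)
 v(z) = sqrt(C1 + z^2)


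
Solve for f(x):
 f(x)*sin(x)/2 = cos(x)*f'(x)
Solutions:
 f(x) = C1/sqrt(cos(x))


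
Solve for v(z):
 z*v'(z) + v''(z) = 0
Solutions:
 v(z) = C1 + C2*erf(sqrt(2)*z/2)


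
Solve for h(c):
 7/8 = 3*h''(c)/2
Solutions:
 h(c) = C1 + C2*c + 7*c^2/24


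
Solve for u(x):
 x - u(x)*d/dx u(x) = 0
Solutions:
 u(x) = -sqrt(C1 + x^2)
 u(x) = sqrt(C1 + x^2)


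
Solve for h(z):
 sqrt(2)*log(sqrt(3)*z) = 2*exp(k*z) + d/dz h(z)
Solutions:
 h(z) = C1 + sqrt(2)*z*log(z) + sqrt(2)*z*(-1 + log(3)/2) + Piecewise((-2*exp(k*z)/k, Ne(k, 0)), (-2*z, True))


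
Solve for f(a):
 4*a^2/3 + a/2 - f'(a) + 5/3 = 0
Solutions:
 f(a) = C1 + 4*a^3/9 + a^2/4 + 5*a/3


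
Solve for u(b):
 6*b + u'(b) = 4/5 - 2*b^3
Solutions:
 u(b) = C1 - b^4/2 - 3*b^2 + 4*b/5


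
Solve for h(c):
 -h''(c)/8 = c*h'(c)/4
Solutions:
 h(c) = C1 + C2*erf(c)


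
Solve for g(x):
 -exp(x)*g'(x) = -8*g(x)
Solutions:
 g(x) = C1*exp(-8*exp(-x))


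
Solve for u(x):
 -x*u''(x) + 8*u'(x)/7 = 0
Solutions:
 u(x) = C1 + C2*x^(15/7)


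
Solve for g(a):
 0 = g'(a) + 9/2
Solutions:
 g(a) = C1 - 9*a/2


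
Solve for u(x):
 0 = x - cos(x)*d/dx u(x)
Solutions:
 u(x) = C1 + Integral(x/cos(x), x)


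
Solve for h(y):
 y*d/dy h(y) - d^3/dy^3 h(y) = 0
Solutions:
 h(y) = C1 + Integral(C2*airyai(y) + C3*airybi(y), y)


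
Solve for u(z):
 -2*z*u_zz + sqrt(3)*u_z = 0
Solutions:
 u(z) = C1 + C2*z^(sqrt(3)/2 + 1)


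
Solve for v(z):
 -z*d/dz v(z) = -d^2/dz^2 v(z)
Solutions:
 v(z) = C1 + C2*erfi(sqrt(2)*z/2)


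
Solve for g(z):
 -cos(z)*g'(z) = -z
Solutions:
 g(z) = C1 + Integral(z/cos(z), z)


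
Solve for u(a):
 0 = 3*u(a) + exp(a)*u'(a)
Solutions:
 u(a) = C1*exp(3*exp(-a))


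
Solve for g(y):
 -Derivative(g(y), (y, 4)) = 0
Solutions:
 g(y) = C1 + C2*y + C3*y^2 + C4*y^3


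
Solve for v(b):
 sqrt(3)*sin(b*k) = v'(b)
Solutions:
 v(b) = C1 - sqrt(3)*cos(b*k)/k


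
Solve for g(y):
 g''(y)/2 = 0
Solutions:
 g(y) = C1 + C2*y


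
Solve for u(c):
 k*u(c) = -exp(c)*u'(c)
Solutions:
 u(c) = C1*exp(k*exp(-c))


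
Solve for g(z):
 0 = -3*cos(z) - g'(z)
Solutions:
 g(z) = C1 - 3*sin(z)


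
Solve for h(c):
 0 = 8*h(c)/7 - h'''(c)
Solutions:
 h(c) = C3*exp(2*7^(2/3)*c/7) + (C1*sin(sqrt(3)*7^(2/3)*c/7) + C2*cos(sqrt(3)*7^(2/3)*c/7))*exp(-7^(2/3)*c/7)


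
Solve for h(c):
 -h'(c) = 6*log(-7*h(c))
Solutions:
 Integral(1/(log(-_y) + log(7)), (_y, h(c)))/6 = C1 - c


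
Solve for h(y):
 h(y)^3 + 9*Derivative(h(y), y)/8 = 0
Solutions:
 h(y) = -3*sqrt(2)*sqrt(-1/(C1 - 8*y))/2
 h(y) = 3*sqrt(2)*sqrt(-1/(C1 - 8*y))/2


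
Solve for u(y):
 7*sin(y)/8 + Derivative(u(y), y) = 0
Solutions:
 u(y) = C1 + 7*cos(y)/8


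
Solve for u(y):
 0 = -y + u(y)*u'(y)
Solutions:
 u(y) = -sqrt(C1 + y^2)
 u(y) = sqrt(C1 + y^2)


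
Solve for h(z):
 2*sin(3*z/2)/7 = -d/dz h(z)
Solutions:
 h(z) = C1 + 4*cos(3*z/2)/21


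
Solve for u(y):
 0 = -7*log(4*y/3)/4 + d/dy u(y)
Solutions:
 u(y) = C1 + 7*y*log(y)/4 - 7*y*log(3)/4 - 7*y/4 + 7*y*log(2)/2


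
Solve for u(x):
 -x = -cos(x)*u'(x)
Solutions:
 u(x) = C1 + Integral(x/cos(x), x)


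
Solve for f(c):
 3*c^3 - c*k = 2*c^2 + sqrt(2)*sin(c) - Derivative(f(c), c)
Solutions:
 f(c) = C1 - 3*c^4/4 + 2*c^3/3 + c^2*k/2 - sqrt(2)*cos(c)


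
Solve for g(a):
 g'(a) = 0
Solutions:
 g(a) = C1


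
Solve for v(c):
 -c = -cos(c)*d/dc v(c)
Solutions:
 v(c) = C1 + Integral(c/cos(c), c)


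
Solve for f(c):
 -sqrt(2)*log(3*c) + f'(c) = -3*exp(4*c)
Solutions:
 f(c) = C1 + sqrt(2)*c*log(c) + sqrt(2)*c*(-1 + log(3)) - 3*exp(4*c)/4


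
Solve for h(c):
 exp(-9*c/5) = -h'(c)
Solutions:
 h(c) = C1 + 5*exp(-9*c/5)/9


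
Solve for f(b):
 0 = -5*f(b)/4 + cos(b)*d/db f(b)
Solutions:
 f(b) = C1*(sin(b) + 1)^(5/8)/(sin(b) - 1)^(5/8)


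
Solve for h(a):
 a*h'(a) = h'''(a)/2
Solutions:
 h(a) = C1 + Integral(C2*airyai(2^(1/3)*a) + C3*airybi(2^(1/3)*a), a)


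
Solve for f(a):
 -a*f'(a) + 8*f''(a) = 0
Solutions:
 f(a) = C1 + C2*erfi(a/4)


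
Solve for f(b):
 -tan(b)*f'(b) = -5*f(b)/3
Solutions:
 f(b) = C1*sin(b)^(5/3)


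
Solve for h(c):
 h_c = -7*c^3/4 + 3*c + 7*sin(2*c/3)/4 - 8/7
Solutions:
 h(c) = C1 - 7*c^4/16 + 3*c^2/2 - 8*c/7 - 21*cos(2*c/3)/8


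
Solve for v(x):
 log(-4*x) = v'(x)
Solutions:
 v(x) = C1 + x*log(-x) + x*(-1 + 2*log(2))


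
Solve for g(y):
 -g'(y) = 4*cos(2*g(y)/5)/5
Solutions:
 4*y/5 - 5*log(sin(2*g(y)/5) - 1)/4 + 5*log(sin(2*g(y)/5) + 1)/4 = C1


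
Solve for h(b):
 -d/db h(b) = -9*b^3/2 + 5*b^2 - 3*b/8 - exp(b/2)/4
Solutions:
 h(b) = C1 + 9*b^4/8 - 5*b^3/3 + 3*b^2/16 + exp(b/2)/2


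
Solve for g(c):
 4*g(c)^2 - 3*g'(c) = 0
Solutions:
 g(c) = -3/(C1 + 4*c)


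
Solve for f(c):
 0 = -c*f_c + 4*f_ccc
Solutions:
 f(c) = C1 + Integral(C2*airyai(2^(1/3)*c/2) + C3*airybi(2^(1/3)*c/2), c)


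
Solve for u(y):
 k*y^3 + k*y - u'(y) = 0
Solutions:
 u(y) = C1 + k*y^4/4 + k*y^2/2


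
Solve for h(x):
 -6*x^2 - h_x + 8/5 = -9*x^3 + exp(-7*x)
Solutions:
 h(x) = C1 + 9*x^4/4 - 2*x^3 + 8*x/5 + exp(-7*x)/7


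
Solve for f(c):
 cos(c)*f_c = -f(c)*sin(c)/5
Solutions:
 f(c) = C1*cos(c)^(1/5)


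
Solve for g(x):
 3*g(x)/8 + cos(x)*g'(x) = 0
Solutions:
 g(x) = C1*(sin(x) - 1)^(3/16)/(sin(x) + 1)^(3/16)


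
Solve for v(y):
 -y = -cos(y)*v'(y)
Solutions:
 v(y) = C1 + Integral(y/cos(y), y)


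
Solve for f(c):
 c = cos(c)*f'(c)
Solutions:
 f(c) = C1 + Integral(c/cos(c), c)


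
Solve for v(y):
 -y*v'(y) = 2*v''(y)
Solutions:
 v(y) = C1 + C2*erf(y/2)


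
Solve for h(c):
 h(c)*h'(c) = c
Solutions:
 h(c) = -sqrt(C1 + c^2)
 h(c) = sqrt(C1 + c^2)


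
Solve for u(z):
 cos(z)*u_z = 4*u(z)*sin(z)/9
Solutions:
 u(z) = C1/cos(z)^(4/9)


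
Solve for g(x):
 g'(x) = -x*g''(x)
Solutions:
 g(x) = C1 + C2*log(x)


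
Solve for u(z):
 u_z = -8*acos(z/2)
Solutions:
 u(z) = C1 - 8*z*acos(z/2) + 8*sqrt(4 - z^2)


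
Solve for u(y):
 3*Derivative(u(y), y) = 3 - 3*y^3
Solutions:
 u(y) = C1 - y^4/4 + y


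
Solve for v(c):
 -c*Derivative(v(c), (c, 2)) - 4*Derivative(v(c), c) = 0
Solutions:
 v(c) = C1 + C2/c^3


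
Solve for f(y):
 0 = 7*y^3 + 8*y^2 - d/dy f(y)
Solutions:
 f(y) = C1 + 7*y^4/4 + 8*y^3/3


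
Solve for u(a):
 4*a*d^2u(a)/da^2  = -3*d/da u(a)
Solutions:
 u(a) = C1 + C2*a^(1/4)


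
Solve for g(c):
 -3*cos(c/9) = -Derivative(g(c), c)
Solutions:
 g(c) = C1 + 27*sin(c/9)


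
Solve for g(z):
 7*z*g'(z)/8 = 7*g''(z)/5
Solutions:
 g(z) = C1 + C2*erfi(sqrt(5)*z/4)


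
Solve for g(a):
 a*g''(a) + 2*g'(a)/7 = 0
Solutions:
 g(a) = C1 + C2*a^(5/7)


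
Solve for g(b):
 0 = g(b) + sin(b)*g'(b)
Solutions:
 g(b) = C1*sqrt(cos(b) + 1)/sqrt(cos(b) - 1)


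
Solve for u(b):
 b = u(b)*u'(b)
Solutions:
 u(b) = -sqrt(C1 + b^2)
 u(b) = sqrt(C1 + b^2)


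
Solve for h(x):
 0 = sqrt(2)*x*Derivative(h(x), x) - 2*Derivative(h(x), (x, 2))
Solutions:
 h(x) = C1 + C2*erfi(2^(1/4)*x/2)


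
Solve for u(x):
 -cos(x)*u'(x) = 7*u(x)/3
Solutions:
 u(x) = C1*(sin(x) - 1)^(7/6)/(sin(x) + 1)^(7/6)


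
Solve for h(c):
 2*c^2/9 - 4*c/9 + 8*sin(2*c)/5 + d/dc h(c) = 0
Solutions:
 h(c) = C1 - 2*c^3/27 + 2*c^2/9 + 4*cos(2*c)/5


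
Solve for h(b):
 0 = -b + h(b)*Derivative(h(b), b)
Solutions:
 h(b) = -sqrt(C1 + b^2)
 h(b) = sqrt(C1 + b^2)
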